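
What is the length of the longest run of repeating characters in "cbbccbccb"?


Input: "cbbccbccb"
Scanning for longest run:
  Position 1 ('b'): new char, reset run to 1
  Position 2 ('b'): continues run of 'b', length=2
  Position 3 ('c'): new char, reset run to 1
  Position 4 ('c'): continues run of 'c', length=2
  Position 5 ('b'): new char, reset run to 1
  Position 6 ('c'): new char, reset run to 1
  Position 7 ('c'): continues run of 'c', length=2
  Position 8 ('b'): new char, reset run to 1
Longest run: 'b' with length 2

2


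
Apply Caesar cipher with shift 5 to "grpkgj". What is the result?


Caesar cipher: shift "grpkgj" by 5
  'g' (pos 6) + 5 = pos 11 = 'l'
  'r' (pos 17) + 5 = pos 22 = 'w'
  'p' (pos 15) + 5 = pos 20 = 'u'
  'k' (pos 10) + 5 = pos 15 = 'p'
  'g' (pos 6) + 5 = pos 11 = 'l'
  'j' (pos 9) + 5 = pos 14 = 'o'
Result: lwuplo

lwuplo


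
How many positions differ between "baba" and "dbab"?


Comparing "baba" and "dbab" position by position:
  Position 0: 'b' vs 'd' => DIFFER
  Position 1: 'a' vs 'b' => DIFFER
  Position 2: 'b' vs 'a' => DIFFER
  Position 3: 'a' vs 'b' => DIFFER
Positions that differ: 4

4


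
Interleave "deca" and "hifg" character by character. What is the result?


Interleaving "deca" and "hifg":
  Position 0: 'd' from first, 'h' from second => "dh"
  Position 1: 'e' from first, 'i' from second => "ei"
  Position 2: 'c' from first, 'f' from second => "cf"
  Position 3: 'a' from first, 'g' from second => "ag"
Result: dheicfag

dheicfag


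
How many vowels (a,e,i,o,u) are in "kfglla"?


Input: kfglla
Checking each character:
  'k' at position 0: consonant
  'f' at position 1: consonant
  'g' at position 2: consonant
  'l' at position 3: consonant
  'l' at position 4: consonant
  'a' at position 5: vowel (running total: 1)
Total vowels: 1

1


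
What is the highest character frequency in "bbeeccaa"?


Input: bbeeccaa
Character counts:
  'a': 2
  'b': 2
  'c': 2
  'e': 2
Maximum frequency: 2

2


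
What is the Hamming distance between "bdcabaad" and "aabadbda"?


Comparing "bdcabaad" and "aabadbda" position by position:
  Position 0: 'b' vs 'a' => differ
  Position 1: 'd' vs 'a' => differ
  Position 2: 'c' vs 'b' => differ
  Position 3: 'a' vs 'a' => same
  Position 4: 'b' vs 'd' => differ
  Position 5: 'a' vs 'b' => differ
  Position 6: 'a' vs 'd' => differ
  Position 7: 'd' vs 'a' => differ
Total differences (Hamming distance): 7

7


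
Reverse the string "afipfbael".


Input: afipfbael
Reading characters right to left:
  Position 8: 'l'
  Position 7: 'e'
  Position 6: 'a'
  Position 5: 'b'
  Position 4: 'f'
  Position 3: 'p'
  Position 2: 'i'
  Position 1: 'f'
  Position 0: 'a'
Reversed: leabfpifa

leabfpifa


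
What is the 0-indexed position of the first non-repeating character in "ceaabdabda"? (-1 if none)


Input: ceaabdabda
Character frequencies:
  'a': 4
  'b': 2
  'c': 1
  'd': 2
  'e': 1
Scanning left to right for freq == 1:
  Position 0 ('c'): unique! => answer = 0

0


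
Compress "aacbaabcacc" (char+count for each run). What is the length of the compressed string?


Input: aacbaabcacc
Runs:
  'a' x 2 => "a2"
  'c' x 1 => "c1"
  'b' x 1 => "b1"
  'a' x 2 => "a2"
  'b' x 1 => "b1"
  'c' x 1 => "c1"
  'a' x 1 => "a1"
  'c' x 2 => "c2"
Compressed: "a2c1b1a2b1c1a1c2"
Compressed length: 16

16


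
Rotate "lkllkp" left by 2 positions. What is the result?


Input: "lkllkp", rotate left by 2
First 2 characters: "lk"
Remaining characters: "llkp"
Concatenate remaining + first: "llkp" + "lk" = "llkplk"

llkplk


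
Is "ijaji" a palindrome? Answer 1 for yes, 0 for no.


Input: ijaji
Reversed: ijaji
  Compare pos 0 ('i') with pos 4 ('i'): match
  Compare pos 1 ('j') with pos 3 ('j'): match
Result: palindrome

1


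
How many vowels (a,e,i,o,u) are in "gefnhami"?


Input: gefnhami
Checking each character:
  'g' at position 0: consonant
  'e' at position 1: vowel (running total: 1)
  'f' at position 2: consonant
  'n' at position 3: consonant
  'h' at position 4: consonant
  'a' at position 5: vowel (running total: 2)
  'm' at position 6: consonant
  'i' at position 7: vowel (running total: 3)
Total vowels: 3

3


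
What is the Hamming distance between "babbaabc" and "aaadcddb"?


Comparing "babbaabc" and "aaadcddb" position by position:
  Position 0: 'b' vs 'a' => differ
  Position 1: 'a' vs 'a' => same
  Position 2: 'b' vs 'a' => differ
  Position 3: 'b' vs 'd' => differ
  Position 4: 'a' vs 'c' => differ
  Position 5: 'a' vs 'd' => differ
  Position 6: 'b' vs 'd' => differ
  Position 7: 'c' vs 'b' => differ
Total differences (Hamming distance): 7

7


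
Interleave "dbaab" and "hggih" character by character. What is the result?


Interleaving "dbaab" and "hggih":
  Position 0: 'd' from first, 'h' from second => "dh"
  Position 1: 'b' from first, 'g' from second => "bg"
  Position 2: 'a' from first, 'g' from second => "ag"
  Position 3: 'a' from first, 'i' from second => "ai"
  Position 4: 'b' from first, 'h' from second => "bh"
Result: dhbgagaibh

dhbgagaibh


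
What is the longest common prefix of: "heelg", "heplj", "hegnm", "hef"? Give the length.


Words: heelg, heplj, hegnm, hef
  Position 0: all 'h' => match
  Position 1: all 'e' => match
  Position 2: ('e', 'p', 'g', 'f') => mismatch, stop
LCP = "he" (length 2)

2


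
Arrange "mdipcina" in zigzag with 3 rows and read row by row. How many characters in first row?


Zigzag "mdipcina" into 3 rows:
Placing characters:
  'm' => row 0
  'd' => row 1
  'i' => row 2
  'p' => row 1
  'c' => row 0
  'i' => row 1
  'n' => row 2
  'a' => row 1
Rows:
  Row 0: "mc"
  Row 1: "dpia"
  Row 2: "in"
First row length: 2

2


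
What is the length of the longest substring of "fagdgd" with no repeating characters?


Input: "fagdgd"
Sliding window (track last position of each char):
  Position 0 ('f'): window [0,0] length 1 -- new best
  Position 1 ('a'): window [0,1] length 2 -- new best
  Position 2 ('g'): window [0,2] length 3 -- new best
  Position 3 ('d'): window [0,3] length 4 -- new best
  Position 4 ('g'): repeat (last at 2), move window start to 3
  Position 4 ('g'): window [3,4] length 2
  Position 5 ('d'): repeat (last at 3), move window start to 4
  Position 5 ('d'): window [4,5] length 2
Longest substring with no repeats: "fagd" with length 4

4


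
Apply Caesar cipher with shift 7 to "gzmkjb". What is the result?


Caesar cipher: shift "gzmkjb" by 7
  'g' (pos 6) + 7 = pos 13 = 'n'
  'z' (pos 25) + 7 = pos 6 = 'g'
  'm' (pos 12) + 7 = pos 19 = 't'
  'k' (pos 10) + 7 = pos 17 = 'r'
  'j' (pos 9) + 7 = pos 16 = 'q'
  'b' (pos 1) + 7 = pos 8 = 'i'
Result: ngtrqi

ngtrqi


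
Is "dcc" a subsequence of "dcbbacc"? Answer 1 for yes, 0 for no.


Check if "dcc" is a subsequence of "dcbbacc"
Greedy scan:
  Position 0 ('d'): matches sub[0] = 'd'
  Position 1 ('c'): matches sub[1] = 'c'
  Position 2 ('b'): no match needed
  Position 3 ('b'): no match needed
  Position 4 ('a'): no match needed
  Position 5 ('c'): matches sub[2] = 'c'
  Position 6 ('c'): no match needed
All 3 characters matched => is a subsequence

1


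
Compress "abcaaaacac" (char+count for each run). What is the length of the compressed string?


Input: abcaaaacac
Runs:
  'a' x 1 => "a1"
  'b' x 1 => "b1"
  'c' x 1 => "c1"
  'a' x 4 => "a4"
  'c' x 1 => "c1"
  'a' x 1 => "a1"
  'c' x 1 => "c1"
Compressed: "a1b1c1a4c1a1c1"
Compressed length: 14

14


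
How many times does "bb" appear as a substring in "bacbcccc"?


Searching for "bb" in "bacbcccc"
Scanning each position:
  Position 0: "ba" => no
  Position 1: "ac" => no
  Position 2: "cb" => no
  Position 3: "bc" => no
  Position 4: "cc" => no
  Position 5: "cc" => no
  Position 6: "cc" => no
Total occurrences: 0

0


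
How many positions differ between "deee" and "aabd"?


Comparing "deee" and "aabd" position by position:
  Position 0: 'd' vs 'a' => DIFFER
  Position 1: 'e' vs 'a' => DIFFER
  Position 2: 'e' vs 'b' => DIFFER
  Position 3: 'e' vs 'd' => DIFFER
Positions that differ: 4

4


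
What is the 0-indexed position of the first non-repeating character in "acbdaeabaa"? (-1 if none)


Input: acbdaeabaa
Character frequencies:
  'a': 5
  'b': 2
  'c': 1
  'd': 1
  'e': 1
Scanning left to right for freq == 1:
  Position 0 ('a'): freq=5, skip
  Position 1 ('c'): unique! => answer = 1

1


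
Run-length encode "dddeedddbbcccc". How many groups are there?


Input: dddeedddbbcccc
Scanning for consecutive runs:
  Group 1: 'd' x 3 (positions 0-2)
  Group 2: 'e' x 2 (positions 3-4)
  Group 3: 'd' x 3 (positions 5-7)
  Group 4: 'b' x 2 (positions 8-9)
  Group 5: 'c' x 4 (positions 10-13)
Total groups: 5

5


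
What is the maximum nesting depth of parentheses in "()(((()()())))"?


Input: "()(((()()())))"
Tracking depth:
  Position 0 '(': depth becomes 1
  Position 1 ')': depth becomes 0
  Position 2 '(': depth becomes 1
  Position 3 '(': depth becomes 2
  Position 4 '(': depth becomes 3
  Position 5 '(': depth becomes 4
  Position 6 ')': depth becomes 3
  Position 7 '(': depth becomes 4
  Position 8 ')': depth becomes 3
  Position 9 '(': depth becomes 4
  Position 10 ')': depth becomes 3
  Position 11 ')': depth becomes 2
  Position 12 ')': depth becomes 1
  Position 13 ')': depth becomes 0
Maximum depth reached: 4

4


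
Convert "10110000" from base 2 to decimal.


Input: "10110000" in base 2
Positional expansion:
  Digit '1' (value 1) x 2^7 = 128
  Digit '0' (value 0) x 2^6 = 0
  Digit '1' (value 1) x 2^5 = 32
  Digit '1' (value 1) x 2^4 = 16
  Digit '0' (value 0) x 2^3 = 0
  Digit '0' (value 0) x 2^2 = 0
  Digit '0' (value 0) x 2^1 = 0
  Digit '0' (value 0) x 2^0 = 0
Sum = 176

176


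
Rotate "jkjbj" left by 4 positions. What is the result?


Input: "jkjbj", rotate left by 4
First 4 characters: "jkjb"
Remaining characters: "j"
Concatenate remaining + first: "j" + "jkjb" = "jjkjb"

jjkjb


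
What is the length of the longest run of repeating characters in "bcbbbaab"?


Input: "bcbbbaab"
Scanning for longest run:
  Position 1 ('c'): new char, reset run to 1
  Position 2 ('b'): new char, reset run to 1
  Position 3 ('b'): continues run of 'b', length=2
  Position 4 ('b'): continues run of 'b', length=3
  Position 5 ('a'): new char, reset run to 1
  Position 6 ('a'): continues run of 'a', length=2
  Position 7 ('b'): new char, reset run to 1
Longest run: 'b' with length 3

3


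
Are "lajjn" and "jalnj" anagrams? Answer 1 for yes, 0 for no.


Strings: "lajjn", "jalnj"
Sorted first:  ajjln
Sorted second: ajjln
Sorted forms match => anagrams

1


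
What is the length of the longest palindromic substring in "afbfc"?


Input: "afbfc"
Checking substrings for palindromes:
  [1:4] "fbf" (len 3) => palindrome
Longest palindromic substring: "fbf" with length 3

3


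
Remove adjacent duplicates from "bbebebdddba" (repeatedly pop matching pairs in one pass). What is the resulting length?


Input: bbebebdddba
Stack-based adjacent duplicate removal:
  Read 'b': push. Stack: b
  Read 'b': matches stack top 'b' => pop. Stack: (empty)
  Read 'e': push. Stack: e
  Read 'b': push. Stack: eb
  Read 'e': push. Stack: ebe
  Read 'b': push. Stack: ebeb
  Read 'd': push. Stack: ebebd
  Read 'd': matches stack top 'd' => pop. Stack: ebeb
  Read 'd': push. Stack: ebebd
  Read 'b': push. Stack: ebebdb
  Read 'a': push. Stack: ebebdba
Final stack: "ebebdba" (length 7)

7


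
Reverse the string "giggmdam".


Input: giggmdam
Reading characters right to left:
  Position 7: 'm'
  Position 6: 'a'
  Position 5: 'd'
  Position 4: 'm'
  Position 3: 'g'
  Position 2: 'g'
  Position 1: 'i'
  Position 0: 'g'
Reversed: madmggig

madmggig


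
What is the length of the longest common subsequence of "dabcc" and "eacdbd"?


LCS of "dabcc" and "eacdbd"
DP table:
           e    a    c    d    b    d
      0    0    0    0    0    0    0
  d   0    0    0    0    1    1    1
  a   0    0    1    1    1    1    1
  b   0    0    1    1    1    2    2
  c   0    0    1    2    2    2    2
  c   0    0    1    2    2    2    2
LCS length = dp[5][6] = 2

2


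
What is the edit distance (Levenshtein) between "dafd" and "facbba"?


Computing edit distance: "dafd" -> "facbba"
DP table:
           f    a    c    b    b    a
      0    1    2    3    4    5    6
  d   1    1    2    3    4    5    6
  a   2    2    1    2    3    4    5
  f   3    2    2    2    3    4    5
  d   4    3    3    3    3    4    5
Edit distance = dp[4][6] = 5

5


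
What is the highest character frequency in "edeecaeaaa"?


Input: edeecaeaaa
Character counts:
  'a': 4
  'c': 1
  'd': 1
  'e': 4
Maximum frequency: 4

4


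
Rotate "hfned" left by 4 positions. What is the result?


Input: "hfned", rotate left by 4
First 4 characters: "hfne"
Remaining characters: "d"
Concatenate remaining + first: "d" + "hfne" = "dhfne"

dhfne


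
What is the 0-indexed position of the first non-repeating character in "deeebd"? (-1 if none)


Input: deeebd
Character frequencies:
  'b': 1
  'd': 2
  'e': 3
Scanning left to right for freq == 1:
  Position 0 ('d'): freq=2, skip
  Position 1 ('e'): freq=3, skip
  Position 2 ('e'): freq=3, skip
  Position 3 ('e'): freq=3, skip
  Position 4 ('b'): unique! => answer = 4

4


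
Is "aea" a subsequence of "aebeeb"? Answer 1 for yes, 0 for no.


Check if "aea" is a subsequence of "aebeeb"
Greedy scan:
  Position 0 ('a'): matches sub[0] = 'a'
  Position 1 ('e'): matches sub[1] = 'e'
  Position 2 ('b'): no match needed
  Position 3 ('e'): no match needed
  Position 4 ('e'): no match needed
  Position 5 ('b'): no match needed
Only matched 2/3 characters => not a subsequence

0


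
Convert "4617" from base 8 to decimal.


Input: "4617" in base 8
Positional expansion:
  Digit '4' (value 4) x 8^3 = 2048
  Digit '6' (value 6) x 8^2 = 384
  Digit '1' (value 1) x 8^1 = 8
  Digit '7' (value 7) x 8^0 = 7
Sum = 2447

2447


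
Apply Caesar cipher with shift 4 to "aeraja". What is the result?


Caesar cipher: shift "aeraja" by 4
  'a' (pos 0) + 4 = pos 4 = 'e'
  'e' (pos 4) + 4 = pos 8 = 'i'
  'r' (pos 17) + 4 = pos 21 = 'v'
  'a' (pos 0) + 4 = pos 4 = 'e'
  'j' (pos 9) + 4 = pos 13 = 'n'
  'a' (pos 0) + 4 = pos 4 = 'e'
Result: eivene

eivene


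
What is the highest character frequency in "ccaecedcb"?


Input: ccaecedcb
Character counts:
  'a': 1
  'b': 1
  'c': 4
  'd': 1
  'e': 2
Maximum frequency: 4

4


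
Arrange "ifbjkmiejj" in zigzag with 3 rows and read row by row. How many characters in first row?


Zigzag "ifbjkmiejj" into 3 rows:
Placing characters:
  'i' => row 0
  'f' => row 1
  'b' => row 2
  'j' => row 1
  'k' => row 0
  'm' => row 1
  'i' => row 2
  'e' => row 1
  'j' => row 0
  'j' => row 1
Rows:
  Row 0: "ikj"
  Row 1: "fjmej"
  Row 2: "bi"
First row length: 3

3


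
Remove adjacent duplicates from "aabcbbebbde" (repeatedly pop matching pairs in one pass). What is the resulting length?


Input: aabcbbebbde
Stack-based adjacent duplicate removal:
  Read 'a': push. Stack: a
  Read 'a': matches stack top 'a' => pop. Stack: (empty)
  Read 'b': push. Stack: b
  Read 'c': push. Stack: bc
  Read 'b': push. Stack: bcb
  Read 'b': matches stack top 'b' => pop. Stack: bc
  Read 'e': push. Stack: bce
  Read 'b': push. Stack: bceb
  Read 'b': matches stack top 'b' => pop. Stack: bce
  Read 'd': push. Stack: bced
  Read 'e': push. Stack: bcede
Final stack: "bcede" (length 5)

5


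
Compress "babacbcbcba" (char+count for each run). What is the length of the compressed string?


Input: babacbcbcba
Runs:
  'b' x 1 => "b1"
  'a' x 1 => "a1"
  'b' x 1 => "b1"
  'a' x 1 => "a1"
  'c' x 1 => "c1"
  'b' x 1 => "b1"
  'c' x 1 => "c1"
  'b' x 1 => "b1"
  'c' x 1 => "c1"
  'b' x 1 => "b1"
  'a' x 1 => "a1"
Compressed: "b1a1b1a1c1b1c1b1c1b1a1"
Compressed length: 22

22


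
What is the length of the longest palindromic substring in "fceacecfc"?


Input: "fceacecfc"
Checking substrings for palindromes:
  [4:7] "cec" (len 3) => palindrome
  [6:9] "cfc" (len 3) => palindrome
Longest palindromic substring: "cec" with length 3

3


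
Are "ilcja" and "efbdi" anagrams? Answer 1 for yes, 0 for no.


Strings: "ilcja", "efbdi"
Sorted first:  acijl
Sorted second: bdefi
Differ at position 0: 'a' vs 'b' => not anagrams

0


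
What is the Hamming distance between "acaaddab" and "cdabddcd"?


Comparing "acaaddab" and "cdabddcd" position by position:
  Position 0: 'a' vs 'c' => differ
  Position 1: 'c' vs 'd' => differ
  Position 2: 'a' vs 'a' => same
  Position 3: 'a' vs 'b' => differ
  Position 4: 'd' vs 'd' => same
  Position 5: 'd' vs 'd' => same
  Position 6: 'a' vs 'c' => differ
  Position 7: 'b' vs 'd' => differ
Total differences (Hamming distance): 5

5


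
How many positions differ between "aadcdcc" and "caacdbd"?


Comparing "aadcdcc" and "caacdbd" position by position:
  Position 0: 'a' vs 'c' => DIFFER
  Position 1: 'a' vs 'a' => same
  Position 2: 'd' vs 'a' => DIFFER
  Position 3: 'c' vs 'c' => same
  Position 4: 'd' vs 'd' => same
  Position 5: 'c' vs 'b' => DIFFER
  Position 6: 'c' vs 'd' => DIFFER
Positions that differ: 4

4


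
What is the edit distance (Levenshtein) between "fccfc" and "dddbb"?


Computing edit distance: "fccfc" -> "dddbb"
DP table:
           d    d    d    b    b
      0    1    2    3    4    5
  f   1    1    2    3    4    5
  c   2    2    2    3    4    5
  c   3    3    3    3    4    5
  f   4    4    4    4    4    5
  c   5    5    5    5    5    5
Edit distance = dp[5][5] = 5

5


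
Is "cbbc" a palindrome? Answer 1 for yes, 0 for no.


Input: cbbc
Reversed: cbbc
  Compare pos 0 ('c') with pos 3 ('c'): match
  Compare pos 1 ('b') with pos 2 ('b'): match
Result: palindrome

1


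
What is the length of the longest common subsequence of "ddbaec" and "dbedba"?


LCS of "ddbaec" and "dbedba"
DP table:
           d    b    e    d    b    a
      0    0    0    0    0    0    0
  d   0    1    1    1    1    1    1
  d   0    1    1    1    2    2    2
  b   0    1    2    2    2    3    3
  a   0    1    2    2    2    3    4
  e   0    1    2    3    3    3    4
  c   0    1    2    3    3    3    4
LCS length = dp[6][6] = 4

4


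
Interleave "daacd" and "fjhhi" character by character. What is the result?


Interleaving "daacd" and "fjhhi":
  Position 0: 'd' from first, 'f' from second => "df"
  Position 1: 'a' from first, 'j' from second => "aj"
  Position 2: 'a' from first, 'h' from second => "ah"
  Position 3: 'c' from first, 'h' from second => "ch"
  Position 4: 'd' from first, 'i' from second => "di"
Result: dfajahchdi

dfajahchdi


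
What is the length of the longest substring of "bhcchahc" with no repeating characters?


Input: "bhcchahc"
Sliding window (track last position of each char):
  Position 0 ('b'): window [0,0] length 1 -- new best
  Position 1 ('h'): window [0,1] length 2 -- new best
  Position 2 ('c'): window [0,2] length 3 -- new best
  Position 3 ('c'): repeat (last at 2), move window start to 3
  Position 3 ('c'): window [3,3] length 1
  Position 4 ('h'): window [3,4] length 2
  Position 5 ('a'): window [3,5] length 3
  Position 6 ('h'): repeat (last at 4), move window start to 5
  Position 6 ('h'): window [5,6] length 2
  Position 7 ('c'): window [5,7] length 3
Longest substring with no repeats: "bhc" with length 3

3


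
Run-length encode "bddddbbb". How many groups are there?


Input: bddddbbb
Scanning for consecutive runs:
  Group 1: 'b' x 1 (positions 0-0)
  Group 2: 'd' x 4 (positions 1-4)
  Group 3: 'b' x 3 (positions 5-7)
Total groups: 3

3


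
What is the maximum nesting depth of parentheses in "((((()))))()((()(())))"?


Input: "((((()))))()((()(())))"
Tracking depth:
  Position 0 '(': depth becomes 1
  Position 1 '(': depth becomes 2
  Position 2 '(': depth becomes 3
  Position 3 '(': depth becomes 4
  Position 4 '(': depth becomes 5
  Position 5 ')': depth becomes 4
  Position 6 ')': depth becomes 3
  Position 7 ')': depth becomes 2
  Position 8 ')': depth becomes 1
  Position 9 ')': depth becomes 0
  Position 10 '(': depth becomes 1
  Position 11 ')': depth becomes 0
  Position 12 '(': depth becomes 1
  Position 13 '(': depth becomes 2
  Position 14 '(': depth becomes 3
  Position 15 ')': depth becomes 2
  Position 16 '(': depth becomes 3
  Position 17 '(': depth becomes 4
  Position 18 ')': depth becomes 3
  Position 19 ')': depth becomes 2
  Position 20 ')': depth becomes 1
  Position 21 ')': depth becomes 0
Maximum depth reached: 5

5


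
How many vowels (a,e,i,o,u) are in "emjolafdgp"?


Input: emjolafdgp
Checking each character:
  'e' at position 0: vowel (running total: 1)
  'm' at position 1: consonant
  'j' at position 2: consonant
  'o' at position 3: vowel (running total: 2)
  'l' at position 4: consonant
  'a' at position 5: vowel (running total: 3)
  'f' at position 6: consonant
  'd' at position 7: consonant
  'g' at position 8: consonant
  'p' at position 9: consonant
Total vowels: 3

3


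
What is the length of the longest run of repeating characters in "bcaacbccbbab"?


Input: "bcaacbccbbab"
Scanning for longest run:
  Position 1 ('c'): new char, reset run to 1
  Position 2 ('a'): new char, reset run to 1
  Position 3 ('a'): continues run of 'a', length=2
  Position 4 ('c'): new char, reset run to 1
  Position 5 ('b'): new char, reset run to 1
  Position 6 ('c'): new char, reset run to 1
  Position 7 ('c'): continues run of 'c', length=2
  Position 8 ('b'): new char, reset run to 1
  Position 9 ('b'): continues run of 'b', length=2
  Position 10 ('a'): new char, reset run to 1
  Position 11 ('b'): new char, reset run to 1
Longest run: 'a' with length 2

2


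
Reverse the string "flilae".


Input: flilae
Reading characters right to left:
  Position 5: 'e'
  Position 4: 'a'
  Position 3: 'l'
  Position 2: 'i'
  Position 1: 'l'
  Position 0: 'f'
Reversed: ealilf

ealilf


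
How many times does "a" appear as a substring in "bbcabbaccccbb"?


Searching for "a" in "bbcabbaccccbb"
Scanning each position:
  Position 0: "b" => no
  Position 1: "b" => no
  Position 2: "c" => no
  Position 3: "a" => MATCH
  Position 4: "b" => no
  Position 5: "b" => no
  Position 6: "a" => MATCH
  Position 7: "c" => no
  Position 8: "c" => no
  Position 9: "c" => no
  Position 10: "c" => no
  Position 11: "b" => no
  Position 12: "b" => no
Total occurrences: 2

2


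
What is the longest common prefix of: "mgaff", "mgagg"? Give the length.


Words: mgaff, mgagg
  Position 0: all 'm' => match
  Position 1: all 'g' => match
  Position 2: all 'a' => match
  Position 3: ('f', 'g') => mismatch, stop
LCP = "mga" (length 3)

3


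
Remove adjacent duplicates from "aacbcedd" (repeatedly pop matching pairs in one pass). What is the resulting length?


Input: aacbcedd
Stack-based adjacent duplicate removal:
  Read 'a': push. Stack: a
  Read 'a': matches stack top 'a' => pop. Stack: (empty)
  Read 'c': push. Stack: c
  Read 'b': push. Stack: cb
  Read 'c': push. Stack: cbc
  Read 'e': push. Stack: cbce
  Read 'd': push. Stack: cbced
  Read 'd': matches stack top 'd' => pop. Stack: cbce
Final stack: "cbce" (length 4)

4


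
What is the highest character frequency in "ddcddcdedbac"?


Input: ddcddcdedbac
Character counts:
  'a': 1
  'b': 1
  'c': 3
  'd': 6
  'e': 1
Maximum frequency: 6

6


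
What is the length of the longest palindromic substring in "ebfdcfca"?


Input: "ebfdcfca"
Checking substrings for palindromes:
  [4:7] "cfc" (len 3) => palindrome
Longest palindromic substring: "cfc" with length 3

3


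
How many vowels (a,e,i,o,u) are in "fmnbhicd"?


Input: fmnbhicd
Checking each character:
  'f' at position 0: consonant
  'm' at position 1: consonant
  'n' at position 2: consonant
  'b' at position 3: consonant
  'h' at position 4: consonant
  'i' at position 5: vowel (running total: 1)
  'c' at position 6: consonant
  'd' at position 7: consonant
Total vowels: 1

1


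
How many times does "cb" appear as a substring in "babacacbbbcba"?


Searching for "cb" in "babacacbbbcba"
Scanning each position:
  Position 0: "ba" => no
  Position 1: "ab" => no
  Position 2: "ba" => no
  Position 3: "ac" => no
  Position 4: "ca" => no
  Position 5: "ac" => no
  Position 6: "cb" => MATCH
  Position 7: "bb" => no
  Position 8: "bb" => no
  Position 9: "bc" => no
  Position 10: "cb" => MATCH
  Position 11: "ba" => no
Total occurrences: 2

2


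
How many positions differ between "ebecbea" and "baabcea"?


Comparing "ebecbea" and "baabcea" position by position:
  Position 0: 'e' vs 'b' => DIFFER
  Position 1: 'b' vs 'a' => DIFFER
  Position 2: 'e' vs 'a' => DIFFER
  Position 3: 'c' vs 'b' => DIFFER
  Position 4: 'b' vs 'c' => DIFFER
  Position 5: 'e' vs 'e' => same
  Position 6: 'a' vs 'a' => same
Positions that differ: 5

5


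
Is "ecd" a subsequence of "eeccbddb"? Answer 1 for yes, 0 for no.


Check if "ecd" is a subsequence of "eeccbddb"
Greedy scan:
  Position 0 ('e'): matches sub[0] = 'e'
  Position 1 ('e'): no match needed
  Position 2 ('c'): matches sub[1] = 'c'
  Position 3 ('c'): no match needed
  Position 4 ('b'): no match needed
  Position 5 ('d'): matches sub[2] = 'd'
  Position 6 ('d'): no match needed
  Position 7 ('b'): no match needed
All 3 characters matched => is a subsequence

1


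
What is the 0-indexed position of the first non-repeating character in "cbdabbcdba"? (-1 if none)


Input: cbdabbcdba
Character frequencies:
  'a': 2
  'b': 4
  'c': 2
  'd': 2
Scanning left to right for freq == 1:
  Position 0 ('c'): freq=2, skip
  Position 1 ('b'): freq=4, skip
  Position 2 ('d'): freq=2, skip
  Position 3 ('a'): freq=2, skip
  Position 4 ('b'): freq=4, skip
  Position 5 ('b'): freq=4, skip
  Position 6 ('c'): freq=2, skip
  Position 7 ('d'): freq=2, skip
  Position 8 ('b'): freq=4, skip
  Position 9 ('a'): freq=2, skip
  No unique character found => answer = -1

-1


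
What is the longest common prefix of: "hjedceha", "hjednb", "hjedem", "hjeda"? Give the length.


Words: hjedceha, hjednb, hjedem, hjeda
  Position 0: all 'h' => match
  Position 1: all 'j' => match
  Position 2: all 'e' => match
  Position 3: all 'd' => match
  Position 4: ('c', 'n', 'e', 'a') => mismatch, stop
LCP = "hjed" (length 4)

4


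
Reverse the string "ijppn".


Input: ijppn
Reading characters right to left:
  Position 4: 'n'
  Position 3: 'p'
  Position 2: 'p'
  Position 1: 'j'
  Position 0: 'i'
Reversed: nppji

nppji


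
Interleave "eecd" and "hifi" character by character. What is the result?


Interleaving "eecd" and "hifi":
  Position 0: 'e' from first, 'h' from second => "eh"
  Position 1: 'e' from first, 'i' from second => "ei"
  Position 2: 'c' from first, 'f' from second => "cf"
  Position 3: 'd' from first, 'i' from second => "di"
Result: eheicfdi

eheicfdi


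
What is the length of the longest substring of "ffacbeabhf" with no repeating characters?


Input: "ffacbeabhf"
Sliding window (track last position of each char):
  Position 0 ('f'): window [0,0] length 1 -- new best
  Position 1 ('f'): repeat (last at 0), move window start to 1
  Position 1 ('f'): window [1,1] length 1
  Position 2 ('a'): window [1,2] length 2 -- new best
  Position 3 ('c'): window [1,3] length 3 -- new best
  Position 4 ('b'): window [1,4] length 4 -- new best
  Position 5 ('e'): window [1,5] length 5 -- new best
  Position 6 ('a'): repeat (last at 2), move window start to 3
  Position 6 ('a'): window [3,6] length 4
  Position 7 ('b'): repeat (last at 4), move window start to 5
  Position 7 ('b'): window [5,7] length 3
  Position 8 ('h'): window [5,8] length 4
  Position 9 ('f'): window [5,9] length 5
Longest substring with no repeats: "facbe" with length 5

5


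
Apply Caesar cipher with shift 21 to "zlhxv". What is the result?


Caesar cipher: shift "zlhxv" by 21
  'z' (pos 25) + 21 = pos 20 = 'u'
  'l' (pos 11) + 21 = pos 6 = 'g'
  'h' (pos 7) + 21 = pos 2 = 'c'
  'x' (pos 23) + 21 = pos 18 = 's'
  'v' (pos 21) + 21 = pos 16 = 'q'
Result: ugcsq

ugcsq


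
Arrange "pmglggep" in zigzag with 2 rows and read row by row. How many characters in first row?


Zigzag "pmglggep" into 2 rows:
Placing characters:
  'p' => row 0
  'm' => row 1
  'g' => row 0
  'l' => row 1
  'g' => row 0
  'g' => row 1
  'e' => row 0
  'p' => row 1
Rows:
  Row 0: "pgge"
  Row 1: "mlgp"
First row length: 4

4


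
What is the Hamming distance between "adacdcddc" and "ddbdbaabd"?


Comparing "adacdcddc" and "ddbdbaabd" position by position:
  Position 0: 'a' vs 'd' => differ
  Position 1: 'd' vs 'd' => same
  Position 2: 'a' vs 'b' => differ
  Position 3: 'c' vs 'd' => differ
  Position 4: 'd' vs 'b' => differ
  Position 5: 'c' vs 'a' => differ
  Position 6: 'd' vs 'a' => differ
  Position 7: 'd' vs 'b' => differ
  Position 8: 'c' vs 'd' => differ
Total differences (Hamming distance): 8

8


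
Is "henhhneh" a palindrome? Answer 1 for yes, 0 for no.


Input: henhhneh
Reversed: henhhneh
  Compare pos 0 ('h') with pos 7 ('h'): match
  Compare pos 1 ('e') with pos 6 ('e'): match
  Compare pos 2 ('n') with pos 5 ('n'): match
  Compare pos 3 ('h') with pos 4 ('h'): match
Result: palindrome

1


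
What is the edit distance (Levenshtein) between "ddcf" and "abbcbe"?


Computing edit distance: "ddcf" -> "abbcbe"
DP table:
           a    b    b    c    b    e
      0    1    2    3    4    5    6
  d   1    1    2    3    4    5    6
  d   2    2    2    3    4    5    6
  c   3    3    3    3    3    4    5
  f   4    4    4    4    4    4    5
Edit distance = dp[4][6] = 5

5


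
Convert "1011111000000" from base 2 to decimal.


Input: "1011111000000" in base 2
Positional expansion:
  Digit '1' (value 1) x 2^12 = 4096
  Digit '0' (value 0) x 2^11 = 0
  Digit '1' (value 1) x 2^10 = 1024
  Digit '1' (value 1) x 2^9 = 512
  Digit '1' (value 1) x 2^8 = 256
  Digit '1' (value 1) x 2^7 = 128
  Digit '1' (value 1) x 2^6 = 64
  Digit '0' (value 0) x 2^5 = 0
  Digit '0' (value 0) x 2^4 = 0
  Digit '0' (value 0) x 2^3 = 0
  Digit '0' (value 0) x 2^2 = 0
  Digit '0' (value 0) x 2^1 = 0
  Digit '0' (value 0) x 2^0 = 0
Sum = 6080

6080


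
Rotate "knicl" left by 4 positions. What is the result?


Input: "knicl", rotate left by 4
First 4 characters: "knic"
Remaining characters: "l"
Concatenate remaining + first: "l" + "knic" = "lknic"

lknic


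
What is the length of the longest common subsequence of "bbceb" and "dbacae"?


LCS of "bbceb" and "dbacae"
DP table:
           d    b    a    c    a    e
      0    0    0    0    0    0    0
  b   0    0    1    1    1    1    1
  b   0    0    1    1    1    1    1
  c   0    0    1    1    2    2    2
  e   0    0    1    1    2    2    3
  b   0    0    1    1    2    2    3
LCS length = dp[5][6] = 3

3


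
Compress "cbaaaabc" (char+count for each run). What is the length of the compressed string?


Input: cbaaaabc
Runs:
  'c' x 1 => "c1"
  'b' x 1 => "b1"
  'a' x 4 => "a4"
  'b' x 1 => "b1"
  'c' x 1 => "c1"
Compressed: "c1b1a4b1c1"
Compressed length: 10

10


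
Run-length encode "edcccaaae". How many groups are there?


Input: edcccaaae
Scanning for consecutive runs:
  Group 1: 'e' x 1 (positions 0-0)
  Group 2: 'd' x 1 (positions 1-1)
  Group 3: 'c' x 3 (positions 2-4)
  Group 4: 'a' x 3 (positions 5-7)
  Group 5: 'e' x 1 (positions 8-8)
Total groups: 5

5


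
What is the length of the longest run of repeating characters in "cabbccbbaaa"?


Input: "cabbccbbaaa"
Scanning for longest run:
  Position 1 ('a'): new char, reset run to 1
  Position 2 ('b'): new char, reset run to 1
  Position 3 ('b'): continues run of 'b', length=2
  Position 4 ('c'): new char, reset run to 1
  Position 5 ('c'): continues run of 'c', length=2
  Position 6 ('b'): new char, reset run to 1
  Position 7 ('b'): continues run of 'b', length=2
  Position 8 ('a'): new char, reset run to 1
  Position 9 ('a'): continues run of 'a', length=2
  Position 10 ('a'): continues run of 'a', length=3
Longest run: 'a' with length 3

3


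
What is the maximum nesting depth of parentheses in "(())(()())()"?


Input: "(())(()())()"
Tracking depth:
  Position 0 '(': depth becomes 1
  Position 1 '(': depth becomes 2
  Position 2 ')': depth becomes 1
  Position 3 ')': depth becomes 0
  Position 4 '(': depth becomes 1
  Position 5 '(': depth becomes 2
  Position 6 ')': depth becomes 1
  Position 7 '(': depth becomes 2
  Position 8 ')': depth becomes 1
  Position 9 ')': depth becomes 0
  Position 10 '(': depth becomes 1
  Position 11 ')': depth becomes 0
Maximum depth reached: 2

2


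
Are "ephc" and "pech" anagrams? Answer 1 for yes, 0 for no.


Strings: "ephc", "pech"
Sorted first:  cehp
Sorted second: cehp
Sorted forms match => anagrams

1


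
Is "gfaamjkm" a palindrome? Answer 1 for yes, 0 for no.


Input: gfaamjkm
Reversed: mkjmaafg
  Compare pos 0 ('g') with pos 7 ('m'): MISMATCH
  Compare pos 1 ('f') with pos 6 ('k'): MISMATCH
  Compare pos 2 ('a') with pos 5 ('j'): MISMATCH
  Compare pos 3 ('a') with pos 4 ('m'): MISMATCH
Result: not a palindrome

0


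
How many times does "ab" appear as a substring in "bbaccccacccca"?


Searching for "ab" in "bbaccccacccca"
Scanning each position:
  Position 0: "bb" => no
  Position 1: "ba" => no
  Position 2: "ac" => no
  Position 3: "cc" => no
  Position 4: "cc" => no
  Position 5: "cc" => no
  Position 6: "ca" => no
  Position 7: "ac" => no
  Position 8: "cc" => no
  Position 9: "cc" => no
  Position 10: "cc" => no
  Position 11: "ca" => no
Total occurrences: 0

0


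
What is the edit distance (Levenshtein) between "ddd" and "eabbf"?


Computing edit distance: "ddd" -> "eabbf"
DP table:
           e    a    b    b    f
      0    1    2    3    4    5
  d   1    1    2    3    4    5
  d   2    2    2    3    4    5
  d   3    3    3    3    4    5
Edit distance = dp[3][5] = 5

5


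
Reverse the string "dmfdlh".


Input: dmfdlh
Reading characters right to left:
  Position 5: 'h'
  Position 4: 'l'
  Position 3: 'd'
  Position 2: 'f'
  Position 1: 'm'
  Position 0: 'd'
Reversed: hldfmd

hldfmd


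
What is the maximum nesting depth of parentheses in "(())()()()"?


Input: "(())()()()"
Tracking depth:
  Position 0 '(': depth becomes 1
  Position 1 '(': depth becomes 2
  Position 2 ')': depth becomes 1
  Position 3 ')': depth becomes 0
  Position 4 '(': depth becomes 1
  Position 5 ')': depth becomes 0
  Position 6 '(': depth becomes 1
  Position 7 ')': depth becomes 0
  Position 8 '(': depth becomes 1
  Position 9 ')': depth becomes 0
Maximum depth reached: 2

2


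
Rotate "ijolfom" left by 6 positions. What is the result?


Input: "ijolfom", rotate left by 6
First 6 characters: "ijolfo"
Remaining characters: "m"
Concatenate remaining + first: "m" + "ijolfo" = "mijolfo"

mijolfo


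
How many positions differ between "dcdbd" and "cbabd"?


Comparing "dcdbd" and "cbabd" position by position:
  Position 0: 'd' vs 'c' => DIFFER
  Position 1: 'c' vs 'b' => DIFFER
  Position 2: 'd' vs 'a' => DIFFER
  Position 3: 'b' vs 'b' => same
  Position 4: 'd' vs 'd' => same
Positions that differ: 3

3


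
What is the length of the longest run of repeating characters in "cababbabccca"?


Input: "cababbabccca"
Scanning for longest run:
  Position 1 ('a'): new char, reset run to 1
  Position 2 ('b'): new char, reset run to 1
  Position 3 ('a'): new char, reset run to 1
  Position 4 ('b'): new char, reset run to 1
  Position 5 ('b'): continues run of 'b', length=2
  Position 6 ('a'): new char, reset run to 1
  Position 7 ('b'): new char, reset run to 1
  Position 8 ('c'): new char, reset run to 1
  Position 9 ('c'): continues run of 'c', length=2
  Position 10 ('c'): continues run of 'c', length=3
  Position 11 ('a'): new char, reset run to 1
Longest run: 'c' with length 3

3


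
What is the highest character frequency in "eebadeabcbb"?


Input: eebadeabcbb
Character counts:
  'a': 2
  'b': 4
  'c': 1
  'd': 1
  'e': 3
Maximum frequency: 4

4


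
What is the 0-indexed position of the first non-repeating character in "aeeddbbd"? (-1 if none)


Input: aeeddbbd
Character frequencies:
  'a': 1
  'b': 2
  'd': 3
  'e': 2
Scanning left to right for freq == 1:
  Position 0 ('a'): unique! => answer = 0

0


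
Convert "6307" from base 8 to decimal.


Input: "6307" in base 8
Positional expansion:
  Digit '6' (value 6) x 8^3 = 3072
  Digit '3' (value 3) x 8^2 = 192
  Digit '0' (value 0) x 8^1 = 0
  Digit '7' (value 7) x 8^0 = 7
Sum = 3271

3271


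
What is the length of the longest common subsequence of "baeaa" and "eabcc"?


LCS of "baeaa" and "eabcc"
DP table:
           e    a    b    c    c
      0    0    0    0    0    0
  b   0    0    0    1    1    1
  a   0    0    1    1    1    1
  e   0    1    1    1    1    1
  a   0    1    2    2    2    2
  a   0    1    2    2    2    2
LCS length = dp[5][5] = 2

2


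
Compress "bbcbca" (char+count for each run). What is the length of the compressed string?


Input: bbcbca
Runs:
  'b' x 2 => "b2"
  'c' x 1 => "c1"
  'b' x 1 => "b1"
  'c' x 1 => "c1"
  'a' x 1 => "a1"
Compressed: "b2c1b1c1a1"
Compressed length: 10

10


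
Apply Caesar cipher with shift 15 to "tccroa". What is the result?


Caesar cipher: shift "tccroa" by 15
  't' (pos 19) + 15 = pos 8 = 'i'
  'c' (pos 2) + 15 = pos 17 = 'r'
  'c' (pos 2) + 15 = pos 17 = 'r'
  'r' (pos 17) + 15 = pos 6 = 'g'
  'o' (pos 14) + 15 = pos 3 = 'd'
  'a' (pos 0) + 15 = pos 15 = 'p'
Result: irrgdp

irrgdp


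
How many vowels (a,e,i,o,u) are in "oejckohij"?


Input: oejckohij
Checking each character:
  'o' at position 0: vowel (running total: 1)
  'e' at position 1: vowel (running total: 2)
  'j' at position 2: consonant
  'c' at position 3: consonant
  'k' at position 4: consonant
  'o' at position 5: vowel (running total: 3)
  'h' at position 6: consonant
  'i' at position 7: vowel (running total: 4)
  'j' at position 8: consonant
Total vowels: 4

4


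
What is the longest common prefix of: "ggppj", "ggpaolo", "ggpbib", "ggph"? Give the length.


Words: ggppj, ggpaolo, ggpbib, ggph
  Position 0: all 'g' => match
  Position 1: all 'g' => match
  Position 2: all 'p' => match
  Position 3: ('p', 'a', 'b', 'h') => mismatch, stop
LCP = "ggp" (length 3)

3


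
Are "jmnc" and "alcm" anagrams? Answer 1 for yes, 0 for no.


Strings: "jmnc", "alcm"
Sorted first:  cjmn
Sorted second: aclm
Differ at position 0: 'c' vs 'a' => not anagrams

0


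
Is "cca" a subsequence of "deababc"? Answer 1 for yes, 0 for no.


Check if "cca" is a subsequence of "deababc"
Greedy scan:
  Position 0 ('d'): no match needed
  Position 1 ('e'): no match needed
  Position 2 ('a'): no match needed
  Position 3 ('b'): no match needed
  Position 4 ('a'): no match needed
  Position 5 ('b'): no match needed
  Position 6 ('c'): matches sub[0] = 'c'
Only matched 1/3 characters => not a subsequence

0


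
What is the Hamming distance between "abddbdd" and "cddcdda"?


Comparing "abddbdd" and "cddcdda" position by position:
  Position 0: 'a' vs 'c' => differ
  Position 1: 'b' vs 'd' => differ
  Position 2: 'd' vs 'd' => same
  Position 3: 'd' vs 'c' => differ
  Position 4: 'b' vs 'd' => differ
  Position 5: 'd' vs 'd' => same
  Position 6: 'd' vs 'a' => differ
Total differences (Hamming distance): 5

5


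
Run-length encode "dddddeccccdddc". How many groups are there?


Input: dddddeccccdddc
Scanning for consecutive runs:
  Group 1: 'd' x 5 (positions 0-4)
  Group 2: 'e' x 1 (positions 5-5)
  Group 3: 'c' x 4 (positions 6-9)
  Group 4: 'd' x 3 (positions 10-12)
  Group 5: 'c' x 1 (positions 13-13)
Total groups: 5

5


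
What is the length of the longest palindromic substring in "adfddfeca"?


Input: "adfddfeca"
Checking substrings for palindromes:
  [2:6] "fddf" (len 4) => palindrome
  [1:4] "dfd" (len 3) => palindrome
  [3:5] "dd" (len 2) => palindrome
Longest palindromic substring: "fddf" with length 4

4


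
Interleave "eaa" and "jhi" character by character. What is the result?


Interleaving "eaa" and "jhi":
  Position 0: 'e' from first, 'j' from second => "ej"
  Position 1: 'a' from first, 'h' from second => "ah"
  Position 2: 'a' from first, 'i' from second => "ai"
Result: ejahai

ejahai
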